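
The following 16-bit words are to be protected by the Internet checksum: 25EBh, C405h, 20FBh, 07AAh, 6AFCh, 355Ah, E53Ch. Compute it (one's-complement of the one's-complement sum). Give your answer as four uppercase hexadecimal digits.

67D6

One's-complement addition (fold any carry out of bit 15 back into bit 0):
  0x25EB + 0xC405 = 0x0E9F0
  0xE9F0 + 0x20FB = 0x10AEB → wrap carry → 0x0AEC
  0x0AEC + 0x07AA = 0x01296
  0x1296 + 0x6AFC = 0x07D92
  0x7D92 + 0x355A = 0x0B2EC
  0xB2EC + 0xE53C = 0x19828 → wrap carry → 0x9829
One's-complement sum = 0x9829.
Checksum = ~0x9829 & 0xFFFF = 0x67D6.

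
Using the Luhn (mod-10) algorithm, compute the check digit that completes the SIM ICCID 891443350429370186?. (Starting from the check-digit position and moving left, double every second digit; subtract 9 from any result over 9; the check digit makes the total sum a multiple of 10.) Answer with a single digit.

Partial digits right→left: 6 8 1 0 7 3 9 2 4 0 5 3 3 4 4 1 9 8
Double every second digit counting from the check-digit position (so the 1st, 3rd, 5th, ... of the partial from the right).
  doubled (with −9 where >9): 3 2 5 9 8 1 6 8 9 → sum 51
  kept as-is: 8 0 3 2 0 3 4 1 8 → sum 29
Total = 51 + 29 = 80.
Check digit = (10 − (80 mod 10)) mod 10 = 0.

0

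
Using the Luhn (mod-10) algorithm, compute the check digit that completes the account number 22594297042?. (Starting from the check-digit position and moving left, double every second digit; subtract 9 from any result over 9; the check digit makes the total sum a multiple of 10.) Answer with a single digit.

0

Partial digits right→left: 2 4 0 7 9 2 4 9 5 2 2
Double every second digit counting from the check-digit position (so the 1st, 3rd, 5th, ... of the partial from the right).
  doubled (with −9 where >9): 4 0 9 8 1 4 → sum 26
  kept as-is: 4 7 2 9 2 → sum 24
Total = 26 + 24 = 50.
Check digit = (10 − (50 mod 10)) mod 10 = 0.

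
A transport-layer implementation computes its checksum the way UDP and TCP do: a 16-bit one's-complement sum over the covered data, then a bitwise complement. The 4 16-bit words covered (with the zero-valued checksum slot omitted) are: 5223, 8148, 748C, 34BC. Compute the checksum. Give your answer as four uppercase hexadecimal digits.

One's-complement addition (fold any carry out of bit 15 back into bit 0):
  0x5223 + 0x8148 = 0x0D36B
  0xD36B + 0x748C = 0x147F7 → wrap carry → 0x47F8
  0x47F8 + 0x34BC = 0x07CB4
One's-complement sum = 0x7CB4.
Checksum = ~0x7CB4 & 0xFFFF = 0x834B.

834B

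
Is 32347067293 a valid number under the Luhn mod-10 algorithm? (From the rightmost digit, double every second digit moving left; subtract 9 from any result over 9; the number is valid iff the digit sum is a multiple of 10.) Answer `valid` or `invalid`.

valid

From the right, keep odd positions and double even positions (subtract 9 from any doubled value over 9):
  doubled (positions 2,4,...): 9 5 0 8 4 → sum 26
  kept (positions 1,3,...): 3 2 6 7 3 3 → sum 24
Total = 50.
50 mod 10 = 0, so the number is valid.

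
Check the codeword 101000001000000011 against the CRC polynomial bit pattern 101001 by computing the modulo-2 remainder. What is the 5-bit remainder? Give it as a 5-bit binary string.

Modulo-2 division of 101000001000000011 by 101001:
  pos 0: 101000 XOR 101001 = 000001
  pos 5: 100100 XOR 101001 = 001101
  pos 7: 110100 XOR 101001 = 011101
  pos 8: 111010 XOR 101001 = 010011
  pos 9: 100110 XOR 101001 = 001111
  pos 11: 111101 XOR 101001 = 010100
  pos 12: 101001 XOR 101001 = 000000
Remainder = 00000 (zero — the frame passes the CRC check).

00000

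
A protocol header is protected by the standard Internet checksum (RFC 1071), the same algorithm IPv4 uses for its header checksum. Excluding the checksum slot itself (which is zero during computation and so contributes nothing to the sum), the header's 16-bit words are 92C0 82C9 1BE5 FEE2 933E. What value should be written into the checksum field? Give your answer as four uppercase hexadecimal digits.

3C6F

One's-complement addition (fold any carry out of bit 15 back into bit 0):
  0x92C0 + 0x82C9 = 0x11589 → wrap carry → 0x158A
  0x158A + 0x1BE5 = 0x0316F
  0x316F + 0xFEE2 = 0x13051 → wrap carry → 0x3052
  0x3052 + 0x933E = 0x0C390
One's-complement sum = 0xC390.
Checksum = ~0xC390 & 0xFFFF = 0x3C6F.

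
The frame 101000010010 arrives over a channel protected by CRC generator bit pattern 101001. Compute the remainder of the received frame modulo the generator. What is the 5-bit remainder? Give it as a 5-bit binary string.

Modulo-2 division of 101000010010 by 101001:
  pos 0: 101000 XOR 101001 = 000001
  pos 5: 101001 XOR 101001 = 000000
Remainder = 00000 (zero — the frame passes the CRC check).

00000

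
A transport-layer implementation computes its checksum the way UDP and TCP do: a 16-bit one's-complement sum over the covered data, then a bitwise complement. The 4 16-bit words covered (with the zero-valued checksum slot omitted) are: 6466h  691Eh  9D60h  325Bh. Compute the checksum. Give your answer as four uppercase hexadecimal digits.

62BF

One's-complement addition (fold any carry out of bit 15 back into bit 0):
  0x6466 + 0x691E = 0x0CD84
  0xCD84 + 0x9D60 = 0x16AE4 → wrap carry → 0x6AE5
  0x6AE5 + 0x325B = 0x09D40
One's-complement sum = 0x9D40.
Checksum = ~0x9D40 & 0xFFFF = 0x62BF.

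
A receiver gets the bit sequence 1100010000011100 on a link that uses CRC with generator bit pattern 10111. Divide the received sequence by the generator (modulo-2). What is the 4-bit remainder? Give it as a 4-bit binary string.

Modulo-2 division of 1100010000011100 by 10111:
  pos 0: 11000 XOR 10111 = 01111
  pos 1: 11111 XOR 10111 = 01000
  pos 2: 10000 XOR 10111 = 00111
  pos 4: 11100 XOR 10111 = 01011
  pos 5: 10110 XOR 10111 = 00001
  pos 9: 10111 XOR 10111 = 00000
Remainder = 0000 (zero — the frame passes the CRC check).

0000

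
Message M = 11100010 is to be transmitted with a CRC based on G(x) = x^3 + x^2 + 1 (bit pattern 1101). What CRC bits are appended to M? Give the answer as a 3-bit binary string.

100

Append 3 zeros: 11100010000. Divide by 1101 (XOR where the leading bit is 1):
  pos 0: 1110 XOR 1101 = 0011
  pos 2: 1100 XOR 1101 = 0001
  pos 5: 1100 XOR 1101 = 0001
Remainder (last 3 bits) = 100. This is the CRC / FCS.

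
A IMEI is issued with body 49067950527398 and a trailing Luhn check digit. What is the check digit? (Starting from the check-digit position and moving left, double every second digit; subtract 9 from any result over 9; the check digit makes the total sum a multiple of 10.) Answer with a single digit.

5

Partial digits right→left: 8 9 3 7 2 5 0 5 9 7 6 0 9 4
Double every second digit counting from the check-digit position (so the 1st, 3rd, 5th, ... of the partial from the right).
  doubled (with −9 where >9): 7 6 4 0 9 3 9 → sum 38
  kept as-is: 9 7 5 5 7 0 4 → sum 37
Total = 38 + 37 = 75.
Check digit = (10 − (75 mod 10)) mod 10 = 5.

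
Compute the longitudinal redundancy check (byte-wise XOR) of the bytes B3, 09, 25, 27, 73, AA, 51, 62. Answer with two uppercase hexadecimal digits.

XOR the bytes together:
  start with 0xB3
  0xB3 ⊕ 0x09 = 0xBA
  0xBA ⊕ 0x25 = 0x9F
  0x9F ⊕ 0x27 = 0xB8
  0xB8 ⊕ 0x73 = 0xCB
  0xCB ⊕ 0xAA = 0x61
  0x61 ⊕ 0x51 = 0x30
  0x30 ⊕ 0x62 = 0x52

52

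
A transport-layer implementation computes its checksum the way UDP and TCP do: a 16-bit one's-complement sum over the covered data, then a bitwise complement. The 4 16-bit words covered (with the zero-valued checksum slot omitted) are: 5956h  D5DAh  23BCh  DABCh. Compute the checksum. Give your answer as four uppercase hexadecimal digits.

D255

One's-complement addition (fold any carry out of bit 15 back into bit 0):
  0x5956 + 0xD5DA = 0x12F30 → wrap carry → 0x2F31
  0x2F31 + 0x23BC = 0x052ED
  0x52ED + 0xDABC = 0x12DA9 → wrap carry → 0x2DAA
One's-complement sum = 0x2DAA.
Checksum = ~0x2DAA & 0xFFFF = 0xD255.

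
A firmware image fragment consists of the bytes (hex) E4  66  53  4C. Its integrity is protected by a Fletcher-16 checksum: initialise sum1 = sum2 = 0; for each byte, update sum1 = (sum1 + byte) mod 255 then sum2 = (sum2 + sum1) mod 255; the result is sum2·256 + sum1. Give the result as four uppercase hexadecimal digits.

Running sums (mod 255):
  after byte 0 (E4): sum1=228, sum2=228
  after byte 1 (66): sum1=75, sum2=48
  after byte 2 (53): sum1=158, sum2=206
  after byte 3 (4C): sum1=234, sum2=185
Checksum = sum2·256 + sum1 = 185·256 + 234 = 47594 = 0xB9EA.

B9EA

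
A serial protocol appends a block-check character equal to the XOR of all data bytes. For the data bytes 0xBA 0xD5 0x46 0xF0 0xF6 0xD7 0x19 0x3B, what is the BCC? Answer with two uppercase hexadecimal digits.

DA

XOR the bytes together:
  start with 0xBA
  0xBA ⊕ 0xD5 = 0x6F
  0x6F ⊕ 0x46 = 0x29
  0x29 ⊕ 0xF0 = 0xD9
  0xD9 ⊕ 0xF6 = 0x2F
  0x2F ⊕ 0xD7 = 0xF8
  0xF8 ⊕ 0x19 = 0xE1
  0xE1 ⊕ 0x3B = 0xDA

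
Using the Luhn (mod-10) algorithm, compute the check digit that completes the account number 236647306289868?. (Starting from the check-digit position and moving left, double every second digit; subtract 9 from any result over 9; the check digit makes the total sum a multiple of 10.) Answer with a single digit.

Partial digits right→left: 8 6 8 9 8 2 6 0 3 7 4 6 6 3 2
Double every second digit counting from the check-digit position (so the 1st, 3rd, 5th, ... of the partial from the right).
  doubled (with −9 where >9): 7 7 7 3 6 8 3 4 → sum 45
  kept as-is: 6 9 2 0 7 6 3 → sum 33
Total = 45 + 33 = 78.
Check digit = (10 − (78 mod 10)) mod 10 = 2.

2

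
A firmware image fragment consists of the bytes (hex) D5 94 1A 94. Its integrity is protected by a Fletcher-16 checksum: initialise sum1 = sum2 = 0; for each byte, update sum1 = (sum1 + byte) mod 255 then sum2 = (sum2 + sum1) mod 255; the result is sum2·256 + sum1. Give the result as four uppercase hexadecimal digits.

Running sums (mod 255):
  after byte 0 (D5): sum1=213, sum2=213
  after byte 1 (94): sum1=106, sum2=64
  after byte 2 (1A): sum1=132, sum2=196
  after byte 3 (94): sum1=25, sum2=221
Checksum = sum2·256 + sum1 = 221·256 + 25 = 56601 = 0xDD19.

DD19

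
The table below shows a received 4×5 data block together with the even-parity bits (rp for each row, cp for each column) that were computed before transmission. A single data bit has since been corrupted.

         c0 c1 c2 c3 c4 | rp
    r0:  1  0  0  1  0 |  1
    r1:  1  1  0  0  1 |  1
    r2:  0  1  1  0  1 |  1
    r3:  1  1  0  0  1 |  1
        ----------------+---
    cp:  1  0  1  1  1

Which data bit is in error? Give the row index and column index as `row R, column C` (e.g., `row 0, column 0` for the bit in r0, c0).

row 0, column 1

Recompute each row's even parity and compare to rp:
  r0: data parity 0, sent rp 1 → mismatch
  r1: data parity 1, sent rp 1 → ok
  r2: data parity 1, sent rp 1 → ok
  r3: data parity 1, sent rp 1 → ok
Recompute each column's even parity and compare to cp:
  c0: data parity 1, sent cp 1 → ok
  c1: data parity 1, sent cp 0 → mismatch
  c2: data parity 1, sent cp 1 → ok
  c3: data parity 1, sent cp 1 → ok
  c4: data parity 1, sent cp 1 → ok
Exactly one row (r0) and one column (c1) fail → the flipped bit is at their intersection.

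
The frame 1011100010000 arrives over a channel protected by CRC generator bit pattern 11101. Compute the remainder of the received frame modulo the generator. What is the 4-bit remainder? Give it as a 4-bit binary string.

0100

Modulo-2 division of 1011100010000 by 11101:
  pos 0: 10111 XOR 11101 = 01010
  pos 1: 10100 XOR 11101 = 01001
  pos 2: 10010 XOR 11101 = 01111
  pos 3: 11110 XOR 11101 = 00011
  pos 6: 11100 XOR 11101 = 00001
Remainder = 0100 (nonzero — an error is detected).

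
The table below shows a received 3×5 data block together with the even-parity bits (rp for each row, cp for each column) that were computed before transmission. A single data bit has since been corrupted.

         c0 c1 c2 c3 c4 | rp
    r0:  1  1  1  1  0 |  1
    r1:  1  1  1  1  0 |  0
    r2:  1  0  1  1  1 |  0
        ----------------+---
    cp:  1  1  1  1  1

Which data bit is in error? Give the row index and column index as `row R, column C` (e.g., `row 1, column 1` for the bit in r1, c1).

row 0, column 1

Recompute each row's even parity and compare to rp:
  r0: data parity 0, sent rp 1 → mismatch
  r1: data parity 0, sent rp 0 → ok
  r2: data parity 0, sent rp 0 → ok
Recompute each column's even parity and compare to cp:
  c0: data parity 1, sent cp 1 → ok
  c1: data parity 0, sent cp 1 → mismatch
  c2: data parity 1, sent cp 1 → ok
  c3: data parity 1, sent cp 1 → ok
  c4: data parity 1, sent cp 1 → ok
Exactly one row (r0) and one column (c1) fail → the flipped bit is at their intersection.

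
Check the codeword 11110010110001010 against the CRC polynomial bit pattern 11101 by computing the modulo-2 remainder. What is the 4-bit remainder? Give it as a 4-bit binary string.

Modulo-2 division of 11110010110001010 by 11101:
  pos 0: 11110 XOR 11101 = 00011
  pos 3: 11010 XOR 11101 = 00111
  pos 5: 11111 XOR 11101 = 00010
  pos 8: 10000 XOR 11101 = 01101
  pos 9: 11011 XOR 11101 = 00110
  pos 11: 11001 XOR 11101 = 00100
Remainder = 1000 (nonzero — an error is detected).

1000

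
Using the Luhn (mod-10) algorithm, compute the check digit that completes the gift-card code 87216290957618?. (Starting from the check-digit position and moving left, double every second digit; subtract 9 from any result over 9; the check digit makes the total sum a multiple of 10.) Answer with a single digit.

6

Partial digits right→left: 8 1 6 7 5 9 0 9 2 6 1 2 7 8
Double every second digit counting from the check-digit position (so the 1st, 3rd, 5th, ... of the partial from the right).
  doubled (with −9 where >9): 7 3 1 0 4 2 5 → sum 22
  kept as-is: 1 7 9 9 6 2 8 → sum 42
Total = 22 + 42 = 64.
Check digit = (10 − (64 mod 10)) mod 10 = 6.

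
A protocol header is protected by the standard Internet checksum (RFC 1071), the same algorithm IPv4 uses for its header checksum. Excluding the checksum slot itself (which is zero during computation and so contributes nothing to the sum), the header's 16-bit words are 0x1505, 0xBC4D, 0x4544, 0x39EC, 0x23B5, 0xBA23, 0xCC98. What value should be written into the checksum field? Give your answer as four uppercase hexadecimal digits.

050B

One's-complement addition (fold any carry out of bit 15 back into bit 0):
  0x1505 + 0xBC4D = 0x0D152
  0xD152 + 0x4544 = 0x11696 → wrap carry → 0x1697
  0x1697 + 0x39EC = 0x05083
  0x5083 + 0x23B5 = 0x07438
  0x7438 + 0xBA23 = 0x12E5B → wrap carry → 0x2E5C
  0x2E5C + 0xCC98 = 0x0FAF4
One's-complement sum = 0xFAF4.
Checksum = ~0xFAF4 & 0xFFFF = 0x050B.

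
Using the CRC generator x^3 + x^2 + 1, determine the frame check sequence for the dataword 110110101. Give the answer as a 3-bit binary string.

111

Append 3 zeros: 110110101000. Divide by 1101 (XOR where the leading bit is 1):
  pos 0: 1101 XOR 1101 = 0000
  pos 4: 1010 XOR 1101 = 0111
  pos 5: 1111 XOR 1101 = 0010
  pos 7: 1000 XOR 1101 = 0101
  pos 8: 1010 XOR 1101 = 0111
Remainder (last 3 bits) = 111. This is the CRC / FCS.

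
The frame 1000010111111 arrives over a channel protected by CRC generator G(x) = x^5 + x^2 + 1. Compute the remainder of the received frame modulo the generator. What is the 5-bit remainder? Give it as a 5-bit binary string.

Modulo-2 division of 1000010111111 by 100101:
  pos 0: 100001 XOR 100101 = 000100
  pos 3: 100011 XOR 100101 = 000110
  pos 6: 110111 XOR 100101 = 010010
  pos 7: 100101 XOR 100101 = 000000
Remainder = 00000 (zero — the frame passes the CRC check).

00000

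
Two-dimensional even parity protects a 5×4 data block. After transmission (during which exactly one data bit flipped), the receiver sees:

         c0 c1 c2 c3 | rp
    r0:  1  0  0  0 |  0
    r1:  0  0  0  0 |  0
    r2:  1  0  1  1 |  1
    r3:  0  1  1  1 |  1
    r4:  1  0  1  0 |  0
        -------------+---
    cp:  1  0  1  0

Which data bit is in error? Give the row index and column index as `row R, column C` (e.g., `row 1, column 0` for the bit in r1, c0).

Recompute each row's even parity and compare to rp:
  r0: data parity 1, sent rp 0 → mismatch
  r1: data parity 0, sent rp 0 → ok
  r2: data parity 1, sent rp 1 → ok
  r3: data parity 1, sent rp 1 → ok
  r4: data parity 0, sent rp 0 → ok
Recompute each column's even parity and compare to cp:
  c0: data parity 1, sent cp 1 → ok
  c1: data parity 1, sent cp 0 → mismatch
  c2: data parity 1, sent cp 1 → ok
  c3: data parity 0, sent cp 0 → ok
Exactly one row (r0) and one column (c1) fail → the flipped bit is at their intersection.

row 0, column 1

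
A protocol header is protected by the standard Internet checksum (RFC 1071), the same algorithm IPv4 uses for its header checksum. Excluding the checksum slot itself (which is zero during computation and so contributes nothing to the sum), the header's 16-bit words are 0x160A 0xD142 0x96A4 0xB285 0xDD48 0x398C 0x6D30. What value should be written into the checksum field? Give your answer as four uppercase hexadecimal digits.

One's-complement addition (fold any carry out of bit 15 back into bit 0):
  0x160A + 0xD142 = 0x0E74C
  0xE74C + 0x96A4 = 0x17DF0 → wrap carry → 0x7DF1
  0x7DF1 + 0xB285 = 0x13076 → wrap carry → 0x3077
  0x3077 + 0xDD48 = 0x10DBF → wrap carry → 0x0DC0
  0x0DC0 + 0x398C = 0x0474C
  0x474C + 0x6D30 = 0x0B47C
One's-complement sum = 0xB47C.
Checksum = ~0xB47C & 0xFFFF = 0x4B83.

4B83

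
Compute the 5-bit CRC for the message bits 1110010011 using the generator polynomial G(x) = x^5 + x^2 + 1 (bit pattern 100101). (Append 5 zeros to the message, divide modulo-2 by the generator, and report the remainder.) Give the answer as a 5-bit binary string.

11010

Append 5 zeros: 111001001100000. Divide by 100101 (XOR where the leading bit is 1):
  pos 0: 111001 XOR 100101 = 011100
  pos 1: 111000 XOR 100101 = 011101
  pos 2: 111010 XOR 100101 = 011111
  pos 3: 111111 XOR 100101 = 011010
  pos 4: 110101 XOR 100101 = 010000
  pos 5: 100000 XOR 100101 = 000101
  pos 8: 101000 XOR 100101 = 001101
Remainder (last 5 bits) = 11010. This is the CRC / FCS.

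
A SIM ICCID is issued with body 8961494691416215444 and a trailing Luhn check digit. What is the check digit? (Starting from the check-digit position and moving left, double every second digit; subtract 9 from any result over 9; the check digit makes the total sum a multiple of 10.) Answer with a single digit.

Partial digits right→left: 4 4 4 5 1 2 6 1 4 1 9 6 4 9 4 1 6 9 8
Double every second digit counting from the check-digit position (so the 1st, 3rd, 5th, ... of the partial from the right).
  doubled (with −9 where >9): 8 8 2 3 8 9 8 8 3 7 → sum 64
  kept as-is: 4 5 2 1 1 6 9 1 9 → sum 38
Total = 64 + 38 = 102.
Check digit = (10 − (102 mod 10)) mod 10 = 8.

8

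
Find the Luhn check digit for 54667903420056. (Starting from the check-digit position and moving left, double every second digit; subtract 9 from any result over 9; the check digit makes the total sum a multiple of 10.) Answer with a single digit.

0

Partial digits right→left: 6 5 0 0 2 4 3 0 9 7 6 6 4 5
Double every second digit counting from the check-digit position (so the 1st, 3rd, 5th, ... of the partial from the right).
  doubled (with −9 where >9): 3 0 4 6 9 3 8 → sum 33
  kept as-is: 5 0 4 0 7 6 5 → sum 27
Total = 33 + 27 = 60.
Check digit = (10 − (60 mod 10)) mod 10 = 0.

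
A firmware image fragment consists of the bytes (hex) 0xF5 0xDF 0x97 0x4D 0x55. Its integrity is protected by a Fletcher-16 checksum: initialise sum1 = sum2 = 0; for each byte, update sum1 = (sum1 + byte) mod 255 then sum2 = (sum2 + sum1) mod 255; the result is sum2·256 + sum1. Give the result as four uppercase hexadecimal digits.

Running sums (mod 255):
  after byte 0 (0xF5): sum1=245, sum2=245
  after byte 1 (0xDF): sum1=213, sum2=203
  after byte 2 (0x97): sum1=109, sum2=57
  after byte 3 (0x4D): sum1=186, sum2=243
  after byte 4 (0x55): sum1=16, sum2=4
Checksum = sum2·256 + sum1 = 4·256 + 16 = 1040 = 0x0410.

0410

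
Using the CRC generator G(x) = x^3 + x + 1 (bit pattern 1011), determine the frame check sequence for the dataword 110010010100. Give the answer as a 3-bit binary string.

001

Append 3 zeros: 110010010100000. Divide by 1011 (XOR where the leading bit is 1):
  pos 0: 1100 XOR 1011 = 0111
  pos 1: 1111 XOR 1011 = 0100
  pos 2: 1000 XOR 1011 = 0011
  pos 4: 1101 XOR 1011 = 0110
  pos 5: 1100 XOR 1011 = 0111
  pos 6: 1111 XOR 1011 = 0100
  pos 7: 1000 XOR 1011 = 0011
  pos 9: 1100 XOR 1011 = 0111
  pos 10: 1110 XOR 1011 = 0101
  pos 11: 1010 XOR 1011 = 0001
Remainder (last 3 bits) = 001. This is the CRC / FCS.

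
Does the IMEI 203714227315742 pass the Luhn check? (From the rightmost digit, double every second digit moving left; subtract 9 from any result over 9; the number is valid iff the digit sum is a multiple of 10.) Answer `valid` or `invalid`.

From the right, keep odd positions and double even positions (subtract 9 from any doubled value over 9):
  doubled (positions 2,4,...): 8 1 6 4 8 5 0 → sum 32
  kept (positions 1,3,...): 2 7 1 7 2 1 3 2 → sum 25
Total = 57.
57 mod 10 = 7, so the number is invalid.

invalid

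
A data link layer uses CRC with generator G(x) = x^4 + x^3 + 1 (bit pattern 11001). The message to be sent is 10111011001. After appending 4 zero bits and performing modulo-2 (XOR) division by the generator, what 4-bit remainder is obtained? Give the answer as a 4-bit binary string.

Append 4 zeros: 101110110010000. Divide by 11001 (XOR where the leading bit is 1):
  pos 0: 10111 XOR 11001 = 01110
  pos 1: 11100 XOR 11001 = 00101
  pos 3: 10111 XOR 11001 = 01110
  pos 4: 11100 XOR 11001 = 00101
  pos 6: 10101 XOR 11001 = 01100
  pos 7: 11000 XOR 11001 = 00001
Remainder (last 4 bits) = 1000. This is the CRC / FCS.

1000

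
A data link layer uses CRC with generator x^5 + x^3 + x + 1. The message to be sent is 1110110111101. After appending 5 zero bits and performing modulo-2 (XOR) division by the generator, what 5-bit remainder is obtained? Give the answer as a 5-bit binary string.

01111

Append 5 zeros: 111011011110100000. Divide by 101011 (XOR where the leading bit is 1):
  pos 0: 111011 XOR 101011 = 010000
  pos 1: 100000 XOR 101011 = 001011
  pos 3: 101111 XOR 101011 = 000100
  pos 6: 100110 XOR 101011 = 001101
  pos 8: 110110 XOR 101011 = 011101
  pos 9: 111010 XOR 101011 = 010001
  pos 10: 100010 XOR 101011 = 001001
  pos 12: 100100 XOR 101011 = 001111
Remainder (last 5 bits) = 01111. This is the CRC / FCS.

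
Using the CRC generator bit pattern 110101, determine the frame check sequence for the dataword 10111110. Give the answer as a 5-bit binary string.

Append 5 zeros: 1011111000000. Divide by 110101 (XOR where the leading bit is 1):
  pos 0: 101111 XOR 110101 = 011010
  pos 1: 110101 XOR 110101 = 000000
Remainder (last 5 bits) = 00000. This is the CRC / FCS.

00000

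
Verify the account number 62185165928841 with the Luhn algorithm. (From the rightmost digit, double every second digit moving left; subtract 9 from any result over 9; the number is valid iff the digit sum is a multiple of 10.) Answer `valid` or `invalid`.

valid

From the right, keep odd positions and double even positions (subtract 9 from any doubled value over 9):
  doubled (positions 2,4,...): 8 7 9 3 1 2 3 → sum 33
  kept (positions 1,3,...): 1 8 2 5 1 8 2 → sum 27
Total = 60.
60 mod 10 = 0, so the number is valid.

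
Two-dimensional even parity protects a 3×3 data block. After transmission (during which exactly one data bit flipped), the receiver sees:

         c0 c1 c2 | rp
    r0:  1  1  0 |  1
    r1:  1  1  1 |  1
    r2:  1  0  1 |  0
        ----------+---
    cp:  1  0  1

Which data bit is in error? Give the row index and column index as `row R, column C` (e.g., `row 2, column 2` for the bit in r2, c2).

Recompute each row's even parity and compare to rp:
  r0: data parity 0, sent rp 1 → mismatch
  r1: data parity 1, sent rp 1 → ok
  r2: data parity 0, sent rp 0 → ok
Recompute each column's even parity and compare to cp:
  c0: data parity 1, sent cp 1 → ok
  c1: data parity 0, sent cp 0 → ok
  c2: data parity 0, sent cp 1 → mismatch
Exactly one row (r0) and one column (c2) fail → the flipped bit is at their intersection.

row 0, column 2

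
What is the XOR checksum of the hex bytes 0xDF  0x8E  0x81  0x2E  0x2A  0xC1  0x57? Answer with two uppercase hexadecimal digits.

XOR the bytes together:
  start with 0xDF
  0xDF ⊕ 0x8E = 0x51
  0x51 ⊕ 0x81 = 0xD0
  0xD0 ⊕ 0x2E = 0xFE
  0xFE ⊕ 0x2A = 0xD4
  0xD4 ⊕ 0xC1 = 0x15
  0x15 ⊕ 0x57 = 0x42

42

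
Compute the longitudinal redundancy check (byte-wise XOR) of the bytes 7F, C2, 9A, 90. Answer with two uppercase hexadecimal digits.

B7

XOR the bytes together:
  start with 0x7F
  0x7F ⊕ 0xC2 = 0xBD
  0xBD ⊕ 0x9A = 0x27
  0x27 ⊕ 0x90 = 0xB7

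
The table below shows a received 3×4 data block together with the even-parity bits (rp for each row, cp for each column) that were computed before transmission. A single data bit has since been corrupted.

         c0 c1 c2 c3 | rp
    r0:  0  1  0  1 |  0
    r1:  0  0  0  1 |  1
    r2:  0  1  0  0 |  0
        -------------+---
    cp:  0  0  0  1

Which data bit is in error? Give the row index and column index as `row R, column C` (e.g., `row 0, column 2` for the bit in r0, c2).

Recompute each row's even parity and compare to rp:
  r0: data parity 0, sent rp 0 → ok
  r1: data parity 1, sent rp 1 → ok
  r2: data parity 1, sent rp 0 → mismatch
Recompute each column's even parity and compare to cp:
  c0: data parity 0, sent cp 0 → ok
  c1: data parity 0, sent cp 0 → ok
  c2: data parity 0, sent cp 0 → ok
  c3: data parity 0, sent cp 1 → mismatch
Exactly one row (r2) and one column (c3) fail → the flipped bit is at their intersection.

row 2, column 3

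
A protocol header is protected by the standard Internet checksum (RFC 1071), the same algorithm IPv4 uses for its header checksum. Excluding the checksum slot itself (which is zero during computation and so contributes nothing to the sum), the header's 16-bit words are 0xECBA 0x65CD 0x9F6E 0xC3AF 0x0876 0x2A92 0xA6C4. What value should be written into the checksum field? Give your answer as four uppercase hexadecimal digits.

708C

One's-complement addition (fold any carry out of bit 15 back into bit 0):
  0xECBA + 0x65CD = 0x15287 → wrap carry → 0x5288
  0x5288 + 0x9F6E = 0x0F1F6
  0xF1F6 + 0xC3AF = 0x1B5A5 → wrap carry → 0xB5A6
  0xB5A6 + 0x0876 = 0x0BE1C
  0xBE1C + 0x2A92 = 0x0E8AE
  0xE8AE + 0xA6C4 = 0x18F72 → wrap carry → 0x8F73
One's-complement sum = 0x8F73.
Checksum = ~0x8F73 & 0xFFFF = 0x708C.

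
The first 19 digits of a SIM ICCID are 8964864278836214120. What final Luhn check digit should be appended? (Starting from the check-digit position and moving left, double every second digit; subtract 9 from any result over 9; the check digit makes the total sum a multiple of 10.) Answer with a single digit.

6

Partial digits right→left: 0 2 1 4 1 2 6 3 8 8 7 2 4 6 8 4 6 9 8
Double every second digit counting from the check-digit position (so the 1st, 3rd, 5th, ... of the partial from the right).
  doubled (with −9 where >9): 0 2 2 3 7 5 8 7 3 7 → sum 44
  kept as-is: 2 4 2 3 8 2 6 4 9 → sum 40
Total = 44 + 40 = 84.
Check digit = (10 − (84 mod 10)) mod 10 = 6.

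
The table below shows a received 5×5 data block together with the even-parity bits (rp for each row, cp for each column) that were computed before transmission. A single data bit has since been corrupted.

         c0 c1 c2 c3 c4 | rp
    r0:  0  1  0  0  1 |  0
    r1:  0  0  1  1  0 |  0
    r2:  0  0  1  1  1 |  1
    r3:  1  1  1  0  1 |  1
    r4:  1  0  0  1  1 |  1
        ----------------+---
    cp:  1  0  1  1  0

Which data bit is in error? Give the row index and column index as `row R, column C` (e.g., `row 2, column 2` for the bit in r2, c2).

row 3, column 0

Recompute each row's even parity and compare to rp:
  r0: data parity 0, sent rp 0 → ok
  r1: data parity 0, sent rp 0 → ok
  r2: data parity 1, sent rp 1 → ok
  r3: data parity 0, sent rp 1 → mismatch
  r4: data parity 1, sent rp 1 → ok
Recompute each column's even parity and compare to cp:
  c0: data parity 0, sent cp 1 → mismatch
  c1: data parity 0, sent cp 0 → ok
  c2: data parity 1, sent cp 1 → ok
  c3: data parity 1, sent cp 1 → ok
  c4: data parity 0, sent cp 0 → ok
Exactly one row (r3) and one column (c0) fail → the flipped bit is at their intersection.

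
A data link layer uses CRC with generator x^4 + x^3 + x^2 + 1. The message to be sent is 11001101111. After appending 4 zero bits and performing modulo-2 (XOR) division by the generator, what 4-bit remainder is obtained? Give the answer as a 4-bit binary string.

0110

Append 4 zeros: 110011011110000. Divide by 11101 (XOR where the leading bit is 1):
  pos 0: 11001 XOR 11101 = 00100
  pos 2: 10010 XOR 11101 = 01111
  pos 3: 11111 XOR 11101 = 00010
  pos 6: 10111 XOR 11101 = 01010
  pos 7: 10100 XOR 11101 = 01001
  pos 8: 10010 XOR 11101 = 01111
  pos 9: 11110 XOR 11101 = 00011
Remainder (last 4 bits) = 0110. This is the CRC / FCS.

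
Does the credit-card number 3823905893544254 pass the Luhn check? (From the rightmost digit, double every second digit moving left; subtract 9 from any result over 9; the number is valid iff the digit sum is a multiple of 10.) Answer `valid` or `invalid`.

invalid

From the right, keep odd positions and double even positions (subtract 9 from any doubled value over 9):
  doubled (positions 2,4,...): 1 8 1 9 1 9 4 6 → sum 39
  kept (positions 1,3,...): 4 2 4 3 8 0 3 8 → sum 32
Total = 71.
71 mod 10 = 1, so the number is invalid.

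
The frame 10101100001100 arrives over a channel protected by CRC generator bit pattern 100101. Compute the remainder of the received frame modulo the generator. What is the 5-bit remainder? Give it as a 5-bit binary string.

00000

Modulo-2 division of 10101100001100 by 100101:
  pos 0: 101011 XOR 100101 = 001110
  pos 2: 111000 XOR 100101 = 011101
  pos 3: 111010 XOR 100101 = 011111
  pos 4: 111110 XOR 100101 = 011011
  pos 5: 110111 XOR 100101 = 010010
  pos 6: 100101 XOR 100101 = 000000
Remainder = 00000 (zero — the frame passes the CRC check).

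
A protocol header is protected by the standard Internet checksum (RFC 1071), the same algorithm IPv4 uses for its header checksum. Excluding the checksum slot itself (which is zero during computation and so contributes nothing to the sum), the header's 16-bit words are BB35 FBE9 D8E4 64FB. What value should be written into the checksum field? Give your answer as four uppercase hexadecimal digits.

0B00

One's-complement addition (fold any carry out of bit 15 back into bit 0):
  0xBB35 + 0xFBE9 = 0x1B71E → wrap carry → 0xB71F
  0xB71F + 0xD8E4 = 0x19003 → wrap carry → 0x9004
  0x9004 + 0x64FB = 0x0F4FF
One's-complement sum = 0xF4FF.
Checksum = ~0xF4FF & 0xFFFF = 0x0B00.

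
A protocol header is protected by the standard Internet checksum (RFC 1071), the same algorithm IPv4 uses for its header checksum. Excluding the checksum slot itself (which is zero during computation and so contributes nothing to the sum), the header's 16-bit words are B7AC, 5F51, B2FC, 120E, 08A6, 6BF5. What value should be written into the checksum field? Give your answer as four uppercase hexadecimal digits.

AF5B

One's-complement addition (fold any carry out of bit 15 back into bit 0):
  0xB7AC + 0x5F51 = 0x116FD → wrap carry → 0x16FE
  0x16FE + 0xB2FC = 0x0C9FA
  0xC9FA + 0x120E = 0x0DC08
  0xDC08 + 0x08A6 = 0x0E4AE
  0xE4AE + 0x6BF5 = 0x150A3 → wrap carry → 0x50A4
One's-complement sum = 0x50A4.
Checksum = ~0x50A4 & 0xFFFF = 0xAF5B.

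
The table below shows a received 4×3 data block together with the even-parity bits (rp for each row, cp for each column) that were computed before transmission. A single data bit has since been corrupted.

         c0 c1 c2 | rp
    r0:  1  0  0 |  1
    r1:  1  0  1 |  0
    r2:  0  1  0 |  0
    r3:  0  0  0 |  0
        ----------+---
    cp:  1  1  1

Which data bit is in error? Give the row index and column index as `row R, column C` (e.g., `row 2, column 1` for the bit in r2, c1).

Recompute each row's even parity and compare to rp:
  r0: data parity 1, sent rp 1 → ok
  r1: data parity 0, sent rp 0 → ok
  r2: data parity 1, sent rp 0 → mismatch
  r3: data parity 0, sent rp 0 → ok
Recompute each column's even parity and compare to cp:
  c0: data parity 0, sent cp 1 → mismatch
  c1: data parity 1, sent cp 1 → ok
  c2: data parity 1, sent cp 1 → ok
Exactly one row (r2) and one column (c0) fail → the flipped bit is at their intersection.

row 2, column 0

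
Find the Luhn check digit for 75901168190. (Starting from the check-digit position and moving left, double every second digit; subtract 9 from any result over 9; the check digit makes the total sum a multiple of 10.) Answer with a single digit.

6

Partial digits right→left: 0 9 1 8 6 1 1 0 9 5 7
Double every second digit counting from the check-digit position (so the 1st, 3rd, 5th, ... of the partial from the right).
  doubled (with −9 where >9): 0 2 3 2 9 5 → sum 21
  kept as-is: 9 8 1 0 5 → sum 23
Total = 21 + 23 = 44.
Check digit = (10 − (44 mod 10)) mod 10 = 6.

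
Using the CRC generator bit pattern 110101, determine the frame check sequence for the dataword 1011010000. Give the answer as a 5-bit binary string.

10001

Append 5 zeros: 101101000000000. Divide by 110101 (XOR where the leading bit is 1):
  pos 0: 101101 XOR 110101 = 011000
  pos 1: 110000 XOR 110101 = 000101
  pos 4: 101000 XOR 110101 = 011101
  pos 5: 111010 XOR 110101 = 001111
  pos 7: 111100 XOR 110101 = 001001
  pos 9: 100100 XOR 110101 = 010001
Remainder (last 5 bits) = 10001. This is the CRC / FCS.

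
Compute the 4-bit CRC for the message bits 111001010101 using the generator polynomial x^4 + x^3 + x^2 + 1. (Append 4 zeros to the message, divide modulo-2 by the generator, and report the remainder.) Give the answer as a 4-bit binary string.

Append 4 zeros: 1110010101010000. Divide by 11101 (XOR where the leading bit is 1):
  pos 0: 11100 XOR 11101 = 00001
  pos 4: 11010 XOR 11101 = 00111
  pos 6: 11110 XOR 11101 = 00011
  pos 9: 11100 XOR 11101 = 00001
Remainder (last 4 bits) = 0100. This is the CRC / FCS.

0100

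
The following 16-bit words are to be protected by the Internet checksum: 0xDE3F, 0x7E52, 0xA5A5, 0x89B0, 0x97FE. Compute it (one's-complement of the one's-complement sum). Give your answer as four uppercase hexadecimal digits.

One's-complement addition (fold any carry out of bit 15 back into bit 0):
  0xDE3F + 0x7E52 = 0x15C91 → wrap carry → 0x5C92
  0x5C92 + 0xA5A5 = 0x10237 → wrap carry → 0x0238
  0x0238 + 0x89B0 = 0x08BE8
  0x8BE8 + 0x97FE = 0x123E6 → wrap carry → 0x23E7
One's-complement sum = 0x23E7.
Checksum = ~0x23E7 & 0xFFFF = 0xDC18.

DC18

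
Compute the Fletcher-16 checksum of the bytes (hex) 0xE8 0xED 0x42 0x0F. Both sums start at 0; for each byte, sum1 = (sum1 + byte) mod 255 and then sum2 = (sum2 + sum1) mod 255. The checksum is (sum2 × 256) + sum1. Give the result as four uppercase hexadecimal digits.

Running sums (mod 255):
  after byte 0 (0xE8): sum1=232, sum2=232
  after byte 1 (0xED): sum1=214, sum2=191
  after byte 2 (0x42): sum1=25, sum2=216
  after byte 3 (0x0F): sum1=40, sum2=1
Checksum = sum2·256 + sum1 = 1·256 + 40 = 296 = 0x0128.

0128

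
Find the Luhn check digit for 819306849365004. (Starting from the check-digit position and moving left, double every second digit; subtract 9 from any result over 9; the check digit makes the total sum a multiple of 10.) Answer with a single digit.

5

Partial digits right→left: 4 0 0 5 6 3 9 4 8 6 0 3 9 1 8
Double every second digit counting from the check-digit position (so the 1st, 3rd, 5th, ... of the partial from the right).
  doubled (with −9 where >9): 8 0 3 9 7 0 9 7 → sum 43
  kept as-is: 0 5 3 4 6 3 1 → sum 22
Total = 43 + 22 = 65.
Check digit = (10 − (65 mod 10)) mod 10 = 5.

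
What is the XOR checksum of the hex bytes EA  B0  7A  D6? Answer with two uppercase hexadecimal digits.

XOR the bytes together:
  start with 0xEA
  0xEA ⊕ 0xB0 = 0x5A
  0x5A ⊕ 0x7A = 0x20
  0x20 ⊕ 0xD6 = 0xF6

F6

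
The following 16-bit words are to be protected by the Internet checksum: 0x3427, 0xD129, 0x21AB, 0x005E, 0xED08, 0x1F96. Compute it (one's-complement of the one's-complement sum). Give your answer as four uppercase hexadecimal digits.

CC06

One's-complement addition (fold any carry out of bit 15 back into bit 0):
  0x3427 + 0xD129 = 0x10550 → wrap carry → 0x0551
  0x0551 + 0x21AB = 0x026FC
  0x26FC + 0x005E = 0x0275A
  0x275A + 0xED08 = 0x11462 → wrap carry → 0x1463
  0x1463 + 0x1F96 = 0x033F9
One's-complement sum = 0x33F9.
Checksum = ~0x33F9 & 0xFFFF = 0xCC06.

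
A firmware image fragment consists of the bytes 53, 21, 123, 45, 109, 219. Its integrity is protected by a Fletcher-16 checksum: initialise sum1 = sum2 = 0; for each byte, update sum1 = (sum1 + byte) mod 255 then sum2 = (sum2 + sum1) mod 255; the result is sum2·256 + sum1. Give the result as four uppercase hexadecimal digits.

D43C

Running sums (mod 255):
  after byte 0 (53): sum1=53, sum2=53
  after byte 1 (21): sum1=74, sum2=127
  after byte 2 (123): sum1=197, sum2=69
  after byte 3 (45): sum1=242, sum2=56
  after byte 4 (109): sum1=96, sum2=152
  after byte 5 (219): sum1=60, sum2=212
Checksum = sum2·256 + sum1 = 212·256 + 60 = 54332 = 0xD43C.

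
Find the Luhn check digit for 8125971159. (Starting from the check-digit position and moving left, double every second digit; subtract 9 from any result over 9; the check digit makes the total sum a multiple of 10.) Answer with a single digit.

Partial digits right→left: 9 5 1 1 7 9 5 2 1 8
Double every second digit counting from the check-digit position (so the 1st, 3rd, 5th, ... of the partial from the right).
  doubled (with −9 where >9): 9 2 5 1 2 → sum 19
  kept as-is: 5 1 9 2 8 → sum 25
Total = 19 + 25 = 44.
Check digit = (10 − (44 mod 10)) mod 10 = 6.

6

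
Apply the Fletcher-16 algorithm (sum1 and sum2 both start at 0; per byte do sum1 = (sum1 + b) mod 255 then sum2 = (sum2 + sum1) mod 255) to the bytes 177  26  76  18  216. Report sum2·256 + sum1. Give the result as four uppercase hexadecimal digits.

C203

Running sums (mod 255):
  after byte 0 (177): sum1=177, sum2=177
  after byte 1 (26): sum1=203, sum2=125
  after byte 2 (76): sum1=24, sum2=149
  after byte 3 (18): sum1=42, sum2=191
  after byte 4 (216): sum1=3, sum2=194
Checksum = sum2·256 + sum1 = 194·256 + 3 = 49667 = 0xC203.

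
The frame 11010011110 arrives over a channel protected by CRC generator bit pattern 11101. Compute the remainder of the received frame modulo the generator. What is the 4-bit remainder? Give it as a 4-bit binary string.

1110

Modulo-2 division of 11010011110 by 11101:
  pos 0: 11010 XOR 11101 = 00111
  pos 2: 11101 XOR 11101 = 00000
Remainder = 1110 (nonzero — an error is detected).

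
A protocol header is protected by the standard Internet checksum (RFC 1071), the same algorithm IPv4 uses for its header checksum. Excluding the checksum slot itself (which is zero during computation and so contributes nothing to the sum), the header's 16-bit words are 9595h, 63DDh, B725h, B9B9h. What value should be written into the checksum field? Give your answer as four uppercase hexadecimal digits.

One's-complement addition (fold any carry out of bit 15 back into bit 0):
  0x9595 + 0x63DD = 0x0F972
  0xF972 + 0xB725 = 0x1B097 → wrap carry → 0xB098
  0xB098 + 0xB9B9 = 0x16A51 → wrap carry → 0x6A52
One's-complement sum = 0x6A52.
Checksum = ~0x6A52 & 0xFFFF = 0x95AD.

95AD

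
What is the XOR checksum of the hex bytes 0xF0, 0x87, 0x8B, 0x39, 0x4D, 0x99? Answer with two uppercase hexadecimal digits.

XOR the bytes together:
  start with 0xF0
  0xF0 ⊕ 0x87 = 0x77
  0x77 ⊕ 0x8B = 0xFC
  0xFC ⊕ 0x39 = 0xC5
  0xC5 ⊕ 0x4D = 0x88
  0x88 ⊕ 0x99 = 0x11

11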